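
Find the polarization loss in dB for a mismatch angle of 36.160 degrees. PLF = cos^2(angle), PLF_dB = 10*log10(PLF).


PLF_linear = cos^2(36.160 deg) = 0.6518503
PLF_dB = 10 * log10(0.6518503) = -1.859 dB

-1.859 dB


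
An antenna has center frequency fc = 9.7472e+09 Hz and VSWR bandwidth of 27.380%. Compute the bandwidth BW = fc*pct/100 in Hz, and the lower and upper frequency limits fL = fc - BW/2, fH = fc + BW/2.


BW = 9.7472e+09 * 27.380/100 = 2.668783e+09 Hz
fL = 9.7472e+09 - 2.668783e+09/2 = 8.413e+09 Hz
fH = 9.7472e+09 + 2.668783e+09/2 = 1.108e+10 Hz

BW=2.669e+09 Hz, fL=8.413e+09 Hz, fH=1.108e+10 Hz


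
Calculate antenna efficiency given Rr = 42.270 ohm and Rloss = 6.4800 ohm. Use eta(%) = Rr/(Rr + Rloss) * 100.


eta = 42.270 / (42.270 + 6.4800) * 100 = 86.71%

86.71%


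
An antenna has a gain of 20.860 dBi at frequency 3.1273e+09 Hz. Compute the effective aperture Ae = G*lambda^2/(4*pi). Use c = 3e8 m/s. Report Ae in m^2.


lambda = c / f = 3.0000e+08 / 3.1273e+09 = 0.09592940 m
G_linear = 10^(20.860/10) = 121.8990
Ae = G_linear * lambda^2 / (4*pi) = 121.8990 * 0.09592940^2 / (4*pi) = 0.08927 m^2

0.08927 m^2


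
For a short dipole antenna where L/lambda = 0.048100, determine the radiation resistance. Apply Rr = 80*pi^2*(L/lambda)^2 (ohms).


Rr = 80 * pi^2 * (0.048100)^2 = 80 * 9.869604 * 2.313610e-03 = 1.827 ohm

1.827 ohm


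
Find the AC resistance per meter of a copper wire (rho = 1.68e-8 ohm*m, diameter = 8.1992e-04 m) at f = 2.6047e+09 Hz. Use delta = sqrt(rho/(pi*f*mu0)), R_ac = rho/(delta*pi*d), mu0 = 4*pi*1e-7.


delta = sqrt(1.68e-8 / (pi * 2.6047e+09 * 4*pi*1e-7)) = 1.278191e-06 m
R_ac = 1.68e-8 / (1.278191e-06 * pi * 8.1992e-04) = 5.103 ohm/m

5.103 ohm/m


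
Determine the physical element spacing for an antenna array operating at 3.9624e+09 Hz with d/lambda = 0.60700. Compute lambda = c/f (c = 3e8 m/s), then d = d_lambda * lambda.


lambda = c / f = 3.0000e+08 / 3.9624e+09 = 0.07571169 m
d = 0.60700 * 0.07571169 = 0.04596 m

0.04596 m


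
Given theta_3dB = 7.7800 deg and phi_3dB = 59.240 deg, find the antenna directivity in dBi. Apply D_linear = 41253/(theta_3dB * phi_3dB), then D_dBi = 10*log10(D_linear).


D_linear = 41253 / (7.7800 * 59.240) = 89.50780
D_dBi = 10 * log10(89.50780) = 19.52 dBi

19.52 dBi


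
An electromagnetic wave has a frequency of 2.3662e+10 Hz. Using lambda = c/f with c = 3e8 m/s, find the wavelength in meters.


lambda = c / f = 3.0000e+08 / 2.3662e+10 = 0.01268 m

0.01268 m


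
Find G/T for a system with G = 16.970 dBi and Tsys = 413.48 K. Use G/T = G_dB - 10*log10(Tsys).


G/T = 16.970 - 10*log10(413.48) = 16.970 - 26.16455 = -9.195 dB/K

-9.195 dB/K


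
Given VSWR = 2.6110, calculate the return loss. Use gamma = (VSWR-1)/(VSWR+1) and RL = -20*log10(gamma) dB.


gamma = (2.6110 - 1) / (2.6110 + 1) = 0.4461368
RL = -20 * log10(0.4461368) = 7.011 dB

7.011 dB


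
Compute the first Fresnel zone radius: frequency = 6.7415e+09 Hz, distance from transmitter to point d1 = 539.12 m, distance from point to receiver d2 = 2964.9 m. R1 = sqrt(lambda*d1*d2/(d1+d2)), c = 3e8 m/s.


lambda = c / f = 3.0000e+08 / 6.7415e+09 = 0.04450048 m
R1 = sqrt(0.04450048 * 539.12 * 2964.9 / (539.12 + 2964.9)) = 4.506 m

4.506 m


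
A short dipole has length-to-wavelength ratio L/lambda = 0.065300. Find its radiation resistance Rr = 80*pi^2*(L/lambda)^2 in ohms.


Rr = 80 * pi^2 * (0.065300)^2 = 80 * 9.869604 * 4.264090e-03 = 3.367 ohm

3.367 ohm


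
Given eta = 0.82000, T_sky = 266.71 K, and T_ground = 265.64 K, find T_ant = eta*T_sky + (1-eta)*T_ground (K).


T_ant = 0.82000 * 266.71 + (1 - 0.82000) * 265.64 = 266.5 K

266.5 K


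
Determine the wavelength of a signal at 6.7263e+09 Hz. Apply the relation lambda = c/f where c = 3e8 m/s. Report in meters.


lambda = c / f = 3.0000e+08 / 6.7263e+09 = 0.04460 m

0.04460 m


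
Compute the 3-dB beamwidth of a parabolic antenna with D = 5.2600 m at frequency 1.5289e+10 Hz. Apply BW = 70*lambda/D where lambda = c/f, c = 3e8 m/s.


lambda = c / f = 3.0000e+08 / 1.5289e+10 = 0.01962195 m
BW = 70 * 0.01962195 / 5.2600 = 0.2611 deg

0.2611 deg


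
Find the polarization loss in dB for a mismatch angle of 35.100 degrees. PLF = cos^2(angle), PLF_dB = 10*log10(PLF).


PLF_linear = cos^2(35.100 deg) = 0.6693690
PLF_dB = 10 * log10(0.6693690) = -1.743 dB

-1.743 dB


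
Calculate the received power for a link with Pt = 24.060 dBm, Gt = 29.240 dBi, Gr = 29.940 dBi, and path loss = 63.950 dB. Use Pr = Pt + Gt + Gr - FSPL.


Pr = 24.060 + 29.240 + 29.940 - 63.950 = 19.29 dBm

19.29 dBm


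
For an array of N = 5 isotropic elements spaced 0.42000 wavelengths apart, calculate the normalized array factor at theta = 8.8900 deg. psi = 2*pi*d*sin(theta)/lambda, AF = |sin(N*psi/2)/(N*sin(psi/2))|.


psi = 2*pi*0.42000*sin(8.8900 deg) = 0.4078160 rad
AF = |sin(5*0.4078160/2) / (5*sin(0.4078160/2))| = 0.8414

0.8414


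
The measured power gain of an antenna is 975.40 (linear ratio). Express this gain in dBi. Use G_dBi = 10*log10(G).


G_dBi = 10 * log10(975.40) = 29.89 dBi

29.89 dBi


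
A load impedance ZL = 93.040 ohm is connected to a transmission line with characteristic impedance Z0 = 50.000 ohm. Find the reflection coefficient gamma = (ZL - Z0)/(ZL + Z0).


gamma = (93.040 - 50.000) / (93.040 + 50.000) = 0.3009

0.3009


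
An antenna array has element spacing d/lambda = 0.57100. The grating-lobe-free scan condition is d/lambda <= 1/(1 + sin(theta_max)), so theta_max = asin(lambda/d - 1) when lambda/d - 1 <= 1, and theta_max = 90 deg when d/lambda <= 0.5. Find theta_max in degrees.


lambda/d - 1 = 1/0.57100 - 1 = 0.7513135
theta_max = asin(0.7513135) = 48.70 deg

48.70 deg


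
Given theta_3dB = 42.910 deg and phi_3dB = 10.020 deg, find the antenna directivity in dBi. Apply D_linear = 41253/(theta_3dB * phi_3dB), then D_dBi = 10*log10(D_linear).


D_linear = 41253 / (42.910 * 10.020) = 95.94654
D_dBi = 10 * log10(95.94654) = 19.82 dBi

19.82 dBi


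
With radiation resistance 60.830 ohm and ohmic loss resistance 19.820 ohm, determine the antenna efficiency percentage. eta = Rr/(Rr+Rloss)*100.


eta = 60.830 / (60.830 + 19.820) * 100 = 75.42%

75.42%


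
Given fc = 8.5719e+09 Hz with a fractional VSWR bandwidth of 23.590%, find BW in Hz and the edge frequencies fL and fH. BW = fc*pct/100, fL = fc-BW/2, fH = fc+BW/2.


BW = 8.5719e+09 * 23.590/100 = 2.022111e+09 Hz
fL = 8.5719e+09 - 2.022111e+09/2 = 7.561e+09 Hz
fH = 8.5719e+09 + 2.022111e+09/2 = 9.583e+09 Hz

BW=2.022e+09 Hz, fL=7.561e+09 Hz, fH=9.583e+09 Hz


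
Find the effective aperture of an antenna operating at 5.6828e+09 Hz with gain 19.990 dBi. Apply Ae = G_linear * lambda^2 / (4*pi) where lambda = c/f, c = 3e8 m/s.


lambda = c / f = 3.0000e+08 / 5.6828e+09 = 0.05279088 m
G_linear = 10^(19.990/10) = 99.77001
Ae = G_linear * lambda^2 / (4*pi) = 99.77001 * 0.05279088^2 / (4*pi) = 0.02213 m^2

0.02213 m^2


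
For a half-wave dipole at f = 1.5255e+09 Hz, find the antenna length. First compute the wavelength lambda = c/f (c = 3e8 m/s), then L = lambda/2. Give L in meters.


lambda = c / f = 3.0000e+08 / 1.5255e+09 = 0.1966568 m
L = lambda / 2 = 0.1966568 / 2 = 0.09833 m

0.09833 m


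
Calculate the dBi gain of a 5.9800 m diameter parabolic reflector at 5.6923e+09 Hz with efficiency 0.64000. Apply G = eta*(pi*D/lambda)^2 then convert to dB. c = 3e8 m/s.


lambda = c / f = 3.0000e+08 / 5.6923e+09 = 0.05270277 m
G_linear = 0.64000 * (pi * 5.9800 / 0.05270277)^2 = 81323.34
G_dBi = 10 * log10(81323.34) = 49.10 dBi

49.10 dBi


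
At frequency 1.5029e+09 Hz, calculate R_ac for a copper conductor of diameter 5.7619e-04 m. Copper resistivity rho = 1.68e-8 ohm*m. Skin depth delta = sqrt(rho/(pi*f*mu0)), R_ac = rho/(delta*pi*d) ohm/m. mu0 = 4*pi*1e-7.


delta = sqrt(1.68e-8 / (pi * 1.5029e+09 * 4*pi*1e-7)) = 1.682712e-06 m
R_ac = 1.68e-8 / (1.682712e-06 * pi * 5.7619e-04) = 5.515 ohm/m

5.515 ohm/m


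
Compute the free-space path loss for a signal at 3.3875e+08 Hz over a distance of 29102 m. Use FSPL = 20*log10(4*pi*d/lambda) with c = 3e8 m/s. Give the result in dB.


lambda = c / f = 3.0000e+08 / 3.3875e+08 = 0.8856089 m
FSPL = 20 * log10(4*pi*29102/0.8856089) = 112.3 dB

112.3 dB


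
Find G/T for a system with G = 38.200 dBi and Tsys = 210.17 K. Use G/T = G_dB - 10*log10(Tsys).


G/T = 38.200 - 10*log10(210.17) = 38.200 - 23.22571 = 14.97 dB/K

14.97 dB/K


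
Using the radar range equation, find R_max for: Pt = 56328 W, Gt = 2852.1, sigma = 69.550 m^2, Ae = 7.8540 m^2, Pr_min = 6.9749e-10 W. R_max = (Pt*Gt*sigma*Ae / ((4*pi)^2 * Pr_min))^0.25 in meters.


R^4 = 56328*2852.1*69.550*7.8540 / ((4*pi)^2 * 6.9749e-10) = 7.967451e+17
R_max = 7.967451e+17^0.25 = 29877 m

29877 m


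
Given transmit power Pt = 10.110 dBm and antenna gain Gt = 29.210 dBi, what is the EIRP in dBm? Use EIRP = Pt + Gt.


EIRP = Pt + Gt = 10.110 + 29.210 = 39.32 dBm

39.32 dBm


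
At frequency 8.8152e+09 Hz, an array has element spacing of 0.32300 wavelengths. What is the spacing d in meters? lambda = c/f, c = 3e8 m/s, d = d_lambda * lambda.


lambda = c / f = 3.0000e+08 / 8.8152e+09 = 0.03403213 m
d = 0.32300 * 0.03403213 = 0.01099 m

0.01099 m


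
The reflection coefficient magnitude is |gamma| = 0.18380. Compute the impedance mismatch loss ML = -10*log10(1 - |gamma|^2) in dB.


ML = -10 * log10(1 - 0.18380^2) = -10 * log10(0.96621756) = 0.1493 dB

0.1493 dB


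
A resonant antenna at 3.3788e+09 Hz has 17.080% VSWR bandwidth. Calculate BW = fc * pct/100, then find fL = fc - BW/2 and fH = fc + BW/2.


BW = 3.3788e+09 * 17.080/100 = 5.770990e+08 Hz
fL = 3.3788e+09 - 5.770990e+08/2 = 3.090e+09 Hz
fH = 3.3788e+09 + 5.770990e+08/2 = 3.667e+09 Hz

BW=5.771e+08 Hz, fL=3.090e+09 Hz, fH=3.667e+09 Hz


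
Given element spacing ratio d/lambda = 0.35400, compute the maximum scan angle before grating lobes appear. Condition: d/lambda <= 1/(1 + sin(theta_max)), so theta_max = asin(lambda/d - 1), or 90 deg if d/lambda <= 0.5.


lambda/d - 1 = 1/0.35400 - 1 = 1.824859 >= 1
d/lambda <= 0.5, so the array can scan to endfire without grating lobes: theta_max = 90 deg

90 deg


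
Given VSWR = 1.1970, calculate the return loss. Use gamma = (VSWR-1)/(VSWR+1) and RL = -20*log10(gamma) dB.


gamma = (1.1970 - 1) / (1.1970 + 1) = 0.08966773
RL = -20 * log10(0.08966773) = 20.95 dB

20.95 dB


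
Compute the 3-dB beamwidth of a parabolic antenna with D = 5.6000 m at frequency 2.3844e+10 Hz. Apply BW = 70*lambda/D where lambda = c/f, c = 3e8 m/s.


lambda = c / f = 3.0000e+08 / 2.3844e+10 = 0.01258178 m
BW = 70 * 0.01258178 / 5.6000 = 0.1573 deg

0.1573 deg


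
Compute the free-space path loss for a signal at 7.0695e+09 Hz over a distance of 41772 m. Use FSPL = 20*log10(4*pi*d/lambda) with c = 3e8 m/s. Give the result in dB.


lambda = c / f = 3.0000e+08 / 7.0695e+09 = 0.04243582 m
FSPL = 20 * log10(4*pi*41772/0.04243582) = 141.8 dB

141.8 dB


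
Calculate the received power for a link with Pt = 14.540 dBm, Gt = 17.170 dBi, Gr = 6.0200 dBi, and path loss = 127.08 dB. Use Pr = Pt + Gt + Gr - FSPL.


Pr = 14.540 + 17.170 + 6.0200 - 127.08 = -89.35 dBm

-89.35 dBm


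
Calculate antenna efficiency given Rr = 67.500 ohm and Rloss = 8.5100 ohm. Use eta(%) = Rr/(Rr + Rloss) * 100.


eta = 67.500 / (67.500 + 8.5100) * 100 = 88.80%

88.80%


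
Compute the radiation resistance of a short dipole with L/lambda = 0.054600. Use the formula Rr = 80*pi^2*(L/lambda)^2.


Rr = 80 * pi^2 * (0.054600)^2 = 80 * 9.869604 * 2.981160e-03 = 2.354 ohm

2.354 ohm


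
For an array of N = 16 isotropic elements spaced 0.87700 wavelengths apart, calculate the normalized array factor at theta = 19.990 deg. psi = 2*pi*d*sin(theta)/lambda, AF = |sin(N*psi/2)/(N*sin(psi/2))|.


psi = 2*pi*0.87700*sin(19.990 deg) = 1.883748 rad
AF = |sin(16*1.883748/2) / (16*sin(1.883748/2))| = 0.04603

0.04603


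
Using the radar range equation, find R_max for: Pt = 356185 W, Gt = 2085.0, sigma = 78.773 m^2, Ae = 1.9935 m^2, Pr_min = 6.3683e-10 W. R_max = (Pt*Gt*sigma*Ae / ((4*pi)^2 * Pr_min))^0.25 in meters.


R^4 = 356185*2085.0*78.773*1.9935 / ((4*pi)^2 * 6.3683e-10) = 1.159664e+18
R_max = 1.159664e+18^0.25 = 32816 m

32816 m


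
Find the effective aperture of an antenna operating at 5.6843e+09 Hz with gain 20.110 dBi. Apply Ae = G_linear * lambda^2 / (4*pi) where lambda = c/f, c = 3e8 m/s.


lambda = c / f = 3.0000e+08 / 5.6843e+09 = 0.05277695 m
G_linear = 10^(20.110/10) = 102.5652
Ae = G_linear * lambda^2 / (4*pi) = 102.5652 * 0.05277695^2 / (4*pi) = 0.02273 m^2

0.02273 m^2


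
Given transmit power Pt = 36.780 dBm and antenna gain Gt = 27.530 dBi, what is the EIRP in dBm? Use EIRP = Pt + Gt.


EIRP = Pt + Gt = 36.780 + 27.530 = 64.31 dBm

64.31 dBm


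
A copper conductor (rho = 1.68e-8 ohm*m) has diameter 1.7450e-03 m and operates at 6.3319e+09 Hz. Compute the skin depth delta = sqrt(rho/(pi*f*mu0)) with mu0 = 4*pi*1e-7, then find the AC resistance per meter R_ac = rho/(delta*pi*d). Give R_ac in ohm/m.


delta = sqrt(1.68e-8 / (pi * 6.3319e+09 * 4*pi*1e-7)) = 8.197997e-07 m
R_ac = 1.68e-8 / (8.197997e-07 * pi * 1.7450e-03) = 3.738 ohm/m

3.738 ohm/m


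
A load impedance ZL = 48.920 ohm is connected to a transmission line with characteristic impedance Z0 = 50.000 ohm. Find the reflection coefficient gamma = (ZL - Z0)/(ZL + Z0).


gamma = (48.920 - 50.000) / (48.920 + 50.000) = -0.01092

-0.01092


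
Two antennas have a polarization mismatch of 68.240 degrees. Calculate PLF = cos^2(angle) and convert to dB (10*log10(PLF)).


PLF_linear = cos^2(68.240 deg) = 0.1374330
PLF_dB = 10 * log10(0.1374330) = -8.619 dB

-8.619 dB


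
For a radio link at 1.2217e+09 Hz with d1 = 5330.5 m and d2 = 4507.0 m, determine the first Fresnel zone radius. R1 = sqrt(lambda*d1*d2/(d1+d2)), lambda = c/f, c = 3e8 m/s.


lambda = c / f = 3.0000e+08 / 1.2217e+09 = 0.2455595 m
R1 = sqrt(0.2455595 * 5330.5 * 4507.0 / (5330.5 + 4507.0)) = 24.49 m

24.49 m


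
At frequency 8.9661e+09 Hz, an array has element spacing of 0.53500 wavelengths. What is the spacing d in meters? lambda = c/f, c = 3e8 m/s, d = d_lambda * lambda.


lambda = c / f = 3.0000e+08 / 8.9661e+09 = 0.03345936 m
d = 0.53500 * 0.03345936 = 0.01790 m

0.01790 m


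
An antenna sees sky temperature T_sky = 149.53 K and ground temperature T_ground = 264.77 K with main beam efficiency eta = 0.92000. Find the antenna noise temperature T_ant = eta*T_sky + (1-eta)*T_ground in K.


T_ant = 0.92000 * 149.53 + (1 - 0.92000) * 264.77 = 158.7 K

158.7 K


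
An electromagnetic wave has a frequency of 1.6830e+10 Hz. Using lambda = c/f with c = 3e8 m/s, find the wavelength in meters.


lambda = c / f = 3.0000e+08 / 1.6830e+10 = 0.01783 m

0.01783 m


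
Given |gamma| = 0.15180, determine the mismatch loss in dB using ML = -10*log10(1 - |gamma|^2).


ML = -10 * log10(1 - 0.15180^2) = -10 * log10(0.97695676) = 0.1012 dB

0.1012 dB


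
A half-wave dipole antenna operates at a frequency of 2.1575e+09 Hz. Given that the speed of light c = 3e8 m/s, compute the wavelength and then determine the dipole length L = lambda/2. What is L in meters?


lambda = c / f = 3.0000e+08 / 2.1575e+09 = 0.1390498 m
L = lambda / 2 = 0.1390498 / 2 = 0.06952 m

0.06952 m


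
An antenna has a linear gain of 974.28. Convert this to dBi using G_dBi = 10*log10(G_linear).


G_dBi = 10 * log10(974.28) = 29.89 dBi

29.89 dBi


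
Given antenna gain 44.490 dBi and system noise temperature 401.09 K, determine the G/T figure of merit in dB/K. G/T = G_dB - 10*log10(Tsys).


G/T = 44.490 - 10*log10(401.09) = 44.490 - 26.03242 = 18.46 dB/K

18.46 dB/K


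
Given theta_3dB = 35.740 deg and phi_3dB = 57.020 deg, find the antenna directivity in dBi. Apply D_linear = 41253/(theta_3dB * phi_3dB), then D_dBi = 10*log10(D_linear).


D_linear = 41253 / (35.740 * 57.020) = 20.24295
D_dBi = 10 * log10(20.24295) = 13.06 dBi

13.06 dBi


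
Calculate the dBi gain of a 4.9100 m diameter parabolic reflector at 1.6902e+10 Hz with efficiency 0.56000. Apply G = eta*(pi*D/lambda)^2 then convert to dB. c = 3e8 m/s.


lambda = c / f = 3.0000e+08 / 1.6902e+10 = 0.01774938 m
G_linear = 0.56000 * (pi * 4.9100 / 0.01774938)^2 = 422945.5
G_dBi = 10 * log10(422945.5) = 56.26 dBi

56.26 dBi


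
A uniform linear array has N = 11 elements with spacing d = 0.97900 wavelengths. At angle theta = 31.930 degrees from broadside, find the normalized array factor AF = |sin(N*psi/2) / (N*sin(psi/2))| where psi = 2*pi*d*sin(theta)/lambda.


psi = 2*pi*0.97900*sin(31.930 deg) = 3.253284 rad
AF = |sin(11*3.253284/2) / (11*sin(3.253284/2))| = 0.07440

0.07440


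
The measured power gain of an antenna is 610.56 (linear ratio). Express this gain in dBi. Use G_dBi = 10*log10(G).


G_dBi = 10 * log10(610.56) = 27.86 dBi

27.86 dBi


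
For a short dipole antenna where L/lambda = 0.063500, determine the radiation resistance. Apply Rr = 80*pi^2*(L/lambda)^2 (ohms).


Rr = 80 * pi^2 * (0.063500)^2 = 80 * 9.869604 * 4.032250e-03 = 3.184 ohm

3.184 ohm


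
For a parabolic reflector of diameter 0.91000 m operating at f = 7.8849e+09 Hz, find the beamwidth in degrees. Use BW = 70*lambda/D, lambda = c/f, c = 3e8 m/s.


lambda = c / f = 3.0000e+08 / 7.8849e+09 = 0.03804741 m
BW = 70 * 0.03804741 / 0.91000 = 2.927 deg

2.927 deg


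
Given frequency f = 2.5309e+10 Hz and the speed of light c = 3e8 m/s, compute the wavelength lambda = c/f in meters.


lambda = c / f = 3.0000e+08 / 2.5309e+10 = 0.01185 m

0.01185 m


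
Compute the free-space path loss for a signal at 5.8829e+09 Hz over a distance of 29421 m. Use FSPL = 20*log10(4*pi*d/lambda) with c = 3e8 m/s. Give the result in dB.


lambda = c / f = 3.0000e+08 / 5.8829e+09 = 0.05099526 m
FSPL = 20 * log10(4*pi*29421/0.05099526) = 137.2 dB

137.2 dB


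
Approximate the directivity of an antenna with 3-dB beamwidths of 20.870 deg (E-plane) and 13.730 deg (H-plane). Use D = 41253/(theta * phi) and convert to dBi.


D_linear = 41253 / (20.870 * 13.730) = 143.9669
D_dBi = 10 * log10(143.9669) = 21.58 dBi

21.58 dBi


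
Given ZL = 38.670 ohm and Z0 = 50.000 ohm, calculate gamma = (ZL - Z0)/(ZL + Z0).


gamma = (38.670 - 50.000) / (38.670 + 50.000) = -0.1278

-0.1278


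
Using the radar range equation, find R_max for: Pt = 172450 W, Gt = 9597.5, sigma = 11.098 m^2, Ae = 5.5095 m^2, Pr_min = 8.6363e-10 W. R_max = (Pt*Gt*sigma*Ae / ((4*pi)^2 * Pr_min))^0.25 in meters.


R^4 = 172450*9597.5*11.098*5.5095 / ((4*pi)^2 * 8.6363e-10) = 7.420459e+17
R_max = 7.420459e+17^0.25 = 29350 m

29350 m


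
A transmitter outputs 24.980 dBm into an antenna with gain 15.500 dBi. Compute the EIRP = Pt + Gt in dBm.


EIRP = Pt + Gt = 24.980 + 15.500 = 40.48 dBm

40.48 dBm


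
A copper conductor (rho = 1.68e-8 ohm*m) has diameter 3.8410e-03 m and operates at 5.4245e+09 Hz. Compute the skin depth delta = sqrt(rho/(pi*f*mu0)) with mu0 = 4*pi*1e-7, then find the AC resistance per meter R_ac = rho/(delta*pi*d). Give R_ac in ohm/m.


delta = sqrt(1.68e-8 / (pi * 5.4245e+09 * 4*pi*1e-7)) = 8.857169e-07 m
R_ac = 1.68e-8 / (8.857169e-07 * pi * 3.8410e-03) = 1.572 ohm/m

1.572 ohm/m


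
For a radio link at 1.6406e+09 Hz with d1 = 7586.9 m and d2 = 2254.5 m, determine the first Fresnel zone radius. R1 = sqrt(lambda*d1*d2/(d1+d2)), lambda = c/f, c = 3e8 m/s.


lambda = c / f = 3.0000e+08 / 1.6406e+09 = 0.1828599 m
R1 = sqrt(0.1828599 * 7586.9 * 2254.5 / (7586.9 + 2254.5)) = 17.83 m

17.83 m


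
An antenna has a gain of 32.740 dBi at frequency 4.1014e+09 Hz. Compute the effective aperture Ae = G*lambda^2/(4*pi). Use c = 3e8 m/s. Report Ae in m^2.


lambda = c / f = 3.0000e+08 / 4.1014e+09 = 0.07314576 m
G_linear = 10^(32.740/10) = 1879.317
Ae = G_linear * lambda^2 / (4*pi) = 1879.317 * 0.07314576^2 / (4*pi) = 0.8001 m^2

0.8001 m^2


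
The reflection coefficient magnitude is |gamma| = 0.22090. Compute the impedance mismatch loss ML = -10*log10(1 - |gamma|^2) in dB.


ML = -10 * log10(1 - 0.22090^2) = -10 * log10(0.95120319) = 0.2173 dB

0.2173 dB


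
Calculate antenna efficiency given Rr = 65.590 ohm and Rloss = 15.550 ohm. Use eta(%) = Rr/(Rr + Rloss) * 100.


eta = 65.590 / (65.590 + 15.550) * 100 = 80.84%

80.84%


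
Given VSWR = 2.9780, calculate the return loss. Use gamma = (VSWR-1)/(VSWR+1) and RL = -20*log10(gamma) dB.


gamma = (2.9780 - 1) / (2.9780 + 1) = 0.4972348
RL = -20 * log10(0.4972348) = 6.069 dB

6.069 dB


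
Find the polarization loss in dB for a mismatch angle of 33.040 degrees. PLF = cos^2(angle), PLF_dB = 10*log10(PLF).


PLF_linear = cos^2(33.040 deg) = 0.7027303
PLF_dB = 10 * log10(0.7027303) = -1.532 dB

-1.532 dB


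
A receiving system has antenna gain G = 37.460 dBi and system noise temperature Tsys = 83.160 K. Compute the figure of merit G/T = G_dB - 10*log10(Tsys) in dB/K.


G/T = 37.460 - 10*log10(83.160) = 37.460 - 19.19914 = 18.26 dB/K

18.26 dB/K


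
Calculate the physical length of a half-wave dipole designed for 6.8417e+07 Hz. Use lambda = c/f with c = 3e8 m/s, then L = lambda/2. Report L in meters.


lambda = c / f = 3.0000e+08 / 6.8417e+07 = 4.384875 m
L = lambda / 2 = 4.384875 / 2 = 2.192 m

2.192 m


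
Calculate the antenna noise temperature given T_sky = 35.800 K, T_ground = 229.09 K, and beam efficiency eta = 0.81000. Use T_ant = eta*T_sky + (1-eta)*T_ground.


T_ant = 0.81000 * 35.800 + (1 - 0.81000) * 229.09 = 72.53 K

72.53 K


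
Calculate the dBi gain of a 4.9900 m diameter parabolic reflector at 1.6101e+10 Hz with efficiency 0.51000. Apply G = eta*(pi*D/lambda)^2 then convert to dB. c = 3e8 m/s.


lambda = c / f = 3.0000e+08 / 1.6101e+10 = 0.01863238 m
G_linear = 0.51000 * (pi * 4.9900 / 0.01863238)^2 = 361022.6
G_dBi = 10 * log10(361022.6) = 55.58 dBi

55.58 dBi


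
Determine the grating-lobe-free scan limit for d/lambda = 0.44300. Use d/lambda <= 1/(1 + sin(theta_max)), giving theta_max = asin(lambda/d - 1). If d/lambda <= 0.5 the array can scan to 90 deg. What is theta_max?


lambda/d - 1 = 1/0.44300 - 1 = 1.257336 >= 1
d/lambda <= 0.5, so the array can scan to endfire without grating lobes: theta_max = 90 deg

90 deg


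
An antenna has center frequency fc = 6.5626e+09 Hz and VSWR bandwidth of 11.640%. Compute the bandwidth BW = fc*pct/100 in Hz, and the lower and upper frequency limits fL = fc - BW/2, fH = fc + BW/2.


BW = 6.5626e+09 * 11.640/100 = 7.638866e+08 Hz
fL = 6.5626e+09 - 7.638866e+08/2 = 6.181e+09 Hz
fH = 6.5626e+09 + 7.638866e+08/2 = 6.945e+09 Hz

BW=7.639e+08 Hz, fL=6.181e+09 Hz, fH=6.945e+09 Hz


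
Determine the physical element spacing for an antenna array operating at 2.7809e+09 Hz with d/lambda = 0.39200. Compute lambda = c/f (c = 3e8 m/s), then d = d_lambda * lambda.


lambda = c / f = 3.0000e+08 / 2.7809e+09 = 0.1078787 m
d = 0.39200 * 0.1078787 = 0.04229 m

0.04229 m


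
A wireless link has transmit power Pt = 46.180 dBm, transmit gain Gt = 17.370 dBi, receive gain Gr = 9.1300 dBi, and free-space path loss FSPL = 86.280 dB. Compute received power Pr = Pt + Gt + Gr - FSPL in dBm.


Pr = 46.180 + 17.370 + 9.1300 - 86.280 = -13.60 dBm

-13.60 dBm


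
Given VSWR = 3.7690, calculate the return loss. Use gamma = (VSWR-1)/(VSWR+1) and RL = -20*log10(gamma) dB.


gamma = (3.7690 - 1) / (3.7690 + 1) = 0.5806249
RL = -20 * log10(0.5806249) = 4.722 dB

4.722 dB


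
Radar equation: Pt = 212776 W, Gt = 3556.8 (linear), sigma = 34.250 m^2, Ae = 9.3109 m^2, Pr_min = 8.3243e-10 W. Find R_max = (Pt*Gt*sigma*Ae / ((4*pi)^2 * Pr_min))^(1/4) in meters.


R^4 = 212776*3556.8*34.250*9.3109 / ((4*pi)^2 * 8.3243e-10) = 1.835975e+18
R_max = 1.835975e+18^0.25 = 36810 m

36810 m


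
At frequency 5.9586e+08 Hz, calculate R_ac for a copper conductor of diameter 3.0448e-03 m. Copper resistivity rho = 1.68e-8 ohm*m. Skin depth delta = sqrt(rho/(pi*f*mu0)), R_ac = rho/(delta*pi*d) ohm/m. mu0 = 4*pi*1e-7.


delta = sqrt(1.68e-8 / (pi * 5.9586e+08 * 4*pi*1e-7)) = 2.672407e-06 m
R_ac = 1.68e-8 / (2.672407e-06 * pi * 3.0448e-03) = 0.6572 ohm/m

0.6572 ohm/m


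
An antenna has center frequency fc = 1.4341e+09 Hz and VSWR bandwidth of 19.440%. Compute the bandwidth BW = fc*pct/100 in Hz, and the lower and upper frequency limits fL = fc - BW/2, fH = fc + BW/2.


BW = 1.4341e+09 * 19.440/100 = 2.787890e+08 Hz
fL = 1.4341e+09 - 2.787890e+08/2 = 1.295e+09 Hz
fH = 1.4341e+09 + 2.787890e+08/2 = 1.573e+09 Hz

BW=2.788e+08 Hz, fL=1.295e+09 Hz, fH=1.573e+09 Hz


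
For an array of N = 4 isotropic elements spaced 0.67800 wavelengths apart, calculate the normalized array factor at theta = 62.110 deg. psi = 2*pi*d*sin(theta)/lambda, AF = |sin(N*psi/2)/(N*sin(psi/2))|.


psi = 2*pi*0.67800*sin(62.110 deg) = 3.765189 rad
AF = |sin(4*3.765189/2) / (4*sin(3.765189/2))| = 0.2490

0.2490


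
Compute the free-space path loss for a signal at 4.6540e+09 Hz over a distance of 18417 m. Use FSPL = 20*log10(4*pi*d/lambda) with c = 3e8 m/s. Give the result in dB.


lambda = c / f = 3.0000e+08 / 4.6540e+09 = 0.06446068 m
FSPL = 20 * log10(4*pi*18417/0.06446068) = 131.1 dB

131.1 dB


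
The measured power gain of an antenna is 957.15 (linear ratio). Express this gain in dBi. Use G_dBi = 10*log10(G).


G_dBi = 10 * log10(957.15) = 29.81 dBi

29.81 dBi


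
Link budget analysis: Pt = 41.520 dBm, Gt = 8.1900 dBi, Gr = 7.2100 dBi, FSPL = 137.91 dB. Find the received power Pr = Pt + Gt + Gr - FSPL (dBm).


Pr = 41.520 + 8.1900 + 7.2100 - 137.91 = -80.99 dBm

-80.99 dBm


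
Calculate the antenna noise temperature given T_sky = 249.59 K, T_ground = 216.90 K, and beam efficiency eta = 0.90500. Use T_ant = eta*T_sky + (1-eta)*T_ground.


T_ant = 0.90500 * 249.59 + (1 - 0.90500) * 216.90 = 246.5 K

246.5 K


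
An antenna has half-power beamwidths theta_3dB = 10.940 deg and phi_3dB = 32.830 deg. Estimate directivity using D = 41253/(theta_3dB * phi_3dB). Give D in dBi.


D_linear = 41253 / (10.940 * 32.830) = 114.8596
D_dBi = 10 * log10(114.8596) = 20.60 dBi

20.60 dBi


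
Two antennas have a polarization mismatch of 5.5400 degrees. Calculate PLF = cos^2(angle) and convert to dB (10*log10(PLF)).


PLF_linear = cos^2(5.5400 deg) = 0.9906799
PLF_dB = 10 * log10(0.9906799) = -0.04067 dB

-0.04067 dB


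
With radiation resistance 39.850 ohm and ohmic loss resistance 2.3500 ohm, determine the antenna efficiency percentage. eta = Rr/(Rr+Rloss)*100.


eta = 39.850 / (39.850 + 2.3500) * 100 = 94.43%

94.43%


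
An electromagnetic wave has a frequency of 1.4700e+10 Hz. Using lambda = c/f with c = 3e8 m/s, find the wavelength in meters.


lambda = c / f = 3.0000e+08 / 1.4700e+10 = 0.02041 m

0.02041 m


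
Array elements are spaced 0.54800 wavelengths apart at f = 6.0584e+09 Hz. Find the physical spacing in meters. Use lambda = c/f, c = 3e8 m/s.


lambda = c / f = 3.0000e+08 / 6.0584e+09 = 0.04951802 m
d = 0.54800 * 0.04951802 = 0.02714 m

0.02714 m


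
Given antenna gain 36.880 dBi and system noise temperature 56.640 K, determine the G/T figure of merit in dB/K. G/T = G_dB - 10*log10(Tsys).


G/T = 36.880 - 10*log10(56.640) = 36.880 - 17.53123 = 19.35 dB/K

19.35 dB/K


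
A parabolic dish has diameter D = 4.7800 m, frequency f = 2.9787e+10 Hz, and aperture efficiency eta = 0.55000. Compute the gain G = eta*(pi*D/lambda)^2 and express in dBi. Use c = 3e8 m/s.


lambda = c / f = 3.0000e+08 / 2.9787e+10 = 0.01007151 m
G_linear = 0.55000 * (pi * 4.7800 / 0.01007151)^2 = 1.222726e+06
G_dBi = 10 * log10(1.222726e+06) = 60.87 dBi

60.87 dBi


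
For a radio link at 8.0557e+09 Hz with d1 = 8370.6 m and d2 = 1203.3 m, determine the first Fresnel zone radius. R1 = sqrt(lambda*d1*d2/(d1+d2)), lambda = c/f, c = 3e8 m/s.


lambda = c / f = 3.0000e+08 / 8.0557e+09 = 0.03724071 m
R1 = sqrt(0.03724071 * 8370.6 * 1203.3 / (8370.6 + 1203.3)) = 6.259 m

6.259 m


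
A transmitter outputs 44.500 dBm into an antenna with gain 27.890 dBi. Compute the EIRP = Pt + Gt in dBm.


EIRP = Pt + Gt = 44.500 + 27.890 = 72.39 dBm

72.39 dBm


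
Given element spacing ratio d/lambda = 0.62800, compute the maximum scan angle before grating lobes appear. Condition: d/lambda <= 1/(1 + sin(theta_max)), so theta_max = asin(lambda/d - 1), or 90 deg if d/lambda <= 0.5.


lambda/d - 1 = 1/0.62800 - 1 = 0.5923567
theta_max = asin(0.5923567) = 36.32 deg

36.32 deg


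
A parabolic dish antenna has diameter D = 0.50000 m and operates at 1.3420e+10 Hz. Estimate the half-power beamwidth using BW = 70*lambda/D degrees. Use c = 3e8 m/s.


lambda = c / f = 3.0000e+08 / 1.3420e+10 = 0.02235469 m
BW = 70 * 0.02235469 / 0.50000 = 3.130 deg

3.130 deg


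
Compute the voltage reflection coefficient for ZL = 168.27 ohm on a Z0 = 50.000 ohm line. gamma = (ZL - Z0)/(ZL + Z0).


gamma = (168.27 - 50.000) / (168.27 + 50.000) = 0.5419

0.5419


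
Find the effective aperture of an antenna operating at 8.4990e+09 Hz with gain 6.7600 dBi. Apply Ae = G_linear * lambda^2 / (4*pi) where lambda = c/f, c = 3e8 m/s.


lambda = c / f = 3.0000e+08 / 8.4990e+09 = 0.03529827 m
G_linear = 10^(6.7600/10) = 4.742420
Ae = G_linear * lambda^2 / (4*pi) = 4.742420 * 0.03529827^2 / (4*pi) = 4.702e-04 m^2

4.702e-04 m^2


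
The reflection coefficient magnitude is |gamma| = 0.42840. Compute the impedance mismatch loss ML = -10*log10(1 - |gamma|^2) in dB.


ML = -10 * log10(1 - 0.42840^2) = -10 * log10(0.81647344) = 0.8806 dB

0.8806 dB


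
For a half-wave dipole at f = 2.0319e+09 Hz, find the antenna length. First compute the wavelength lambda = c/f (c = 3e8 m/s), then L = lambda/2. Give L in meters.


lambda = c / f = 3.0000e+08 / 2.0319e+09 = 0.1476451 m
L = lambda / 2 = 0.1476451 / 2 = 0.07382 m

0.07382 m


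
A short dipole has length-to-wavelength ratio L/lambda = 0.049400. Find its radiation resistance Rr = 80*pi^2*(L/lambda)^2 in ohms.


Rr = 80 * pi^2 * (0.049400)^2 = 80 * 9.869604 * 2.440360e-03 = 1.927 ohm

1.927 ohm


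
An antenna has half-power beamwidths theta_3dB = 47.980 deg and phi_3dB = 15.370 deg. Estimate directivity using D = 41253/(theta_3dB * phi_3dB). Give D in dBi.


D_linear = 41253 / (47.980 * 15.370) = 55.93987
D_dBi = 10 * log10(55.93987) = 17.48 dBi

17.48 dBi


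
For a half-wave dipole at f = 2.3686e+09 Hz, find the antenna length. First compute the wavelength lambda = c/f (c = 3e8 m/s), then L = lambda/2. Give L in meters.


lambda = c / f = 3.0000e+08 / 2.3686e+09 = 0.1266571 m
L = lambda / 2 = 0.1266571 / 2 = 0.06333 m

0.06333 m


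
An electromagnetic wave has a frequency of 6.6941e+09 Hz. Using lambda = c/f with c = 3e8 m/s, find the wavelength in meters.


lambda = c / f = 3.0000e+08 / 6.6941e+09 = 0.04482 m

0.04482 m


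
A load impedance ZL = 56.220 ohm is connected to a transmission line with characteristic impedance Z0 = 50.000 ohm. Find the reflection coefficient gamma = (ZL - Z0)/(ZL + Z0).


gamma = (56.220 - 50.000) / (56.220 + 50.000) = 0.05856

0.05856


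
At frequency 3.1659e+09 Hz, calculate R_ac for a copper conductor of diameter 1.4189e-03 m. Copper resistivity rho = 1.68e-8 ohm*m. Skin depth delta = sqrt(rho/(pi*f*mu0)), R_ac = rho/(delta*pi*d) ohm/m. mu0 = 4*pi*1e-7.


delta = sqrt(1.68e-8 / (pi * 3.1659e+09 * 4*pi*1e-7)) = 1.159381e-06 m
R_ac = 1.68e-8 / (1.159381e-06 * pi * 1.4189e-03) = 3.251 ohm/m

3.251 ohm/m


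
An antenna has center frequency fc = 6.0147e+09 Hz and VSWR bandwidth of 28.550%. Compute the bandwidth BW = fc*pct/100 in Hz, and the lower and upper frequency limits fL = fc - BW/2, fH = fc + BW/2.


BW = 6.0147e+09 * 28.550/100 = 1.717197e+09 Hz
fL = 6.0147e+09 - 1.717197e+09/2 = 5.156e+09 Hz
fH = 6.0147e+09 + 1.717197e+09/2 = 6.873e+09 Hz

BW=1.717e+09 Hz, fL=5.156e+09 Hz, fH=6.873e+09 Hz


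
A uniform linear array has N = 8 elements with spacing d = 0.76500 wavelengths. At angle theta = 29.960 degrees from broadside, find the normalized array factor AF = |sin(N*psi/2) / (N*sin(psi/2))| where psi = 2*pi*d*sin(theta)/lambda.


psi = 2*pi*0.76500*sin(29.960 deg) = 2.400412 rad
AF = |sin(8*2.400412/2) / (8*sin(2.400412/2))| = 0.02360

0.02360


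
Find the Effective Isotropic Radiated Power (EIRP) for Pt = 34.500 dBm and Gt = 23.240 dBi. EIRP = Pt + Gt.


EIRP = Pt + Gt = 34.500 + 23.240 = 57.74 dBm

57.74 dBm


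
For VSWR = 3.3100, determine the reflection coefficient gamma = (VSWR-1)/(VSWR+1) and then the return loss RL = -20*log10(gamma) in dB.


gamma = (3.3100 - 1) / (3.3100 + 1) = 0.5359629
RL = -20 * log10(0.5359629) = 5.417 dB

5.417 dB


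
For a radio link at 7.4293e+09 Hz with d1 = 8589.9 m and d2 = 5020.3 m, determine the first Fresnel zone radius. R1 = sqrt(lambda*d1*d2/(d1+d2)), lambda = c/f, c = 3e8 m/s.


lambda = c / f = 3.0000e+08 / 7.4293e+09 = 0.04038065 m
R1 = sqrt(0.04038065 * 8589.9 * 5020.3 / (8589.9 + 5020.3)) = 11.31 m

11.31 m


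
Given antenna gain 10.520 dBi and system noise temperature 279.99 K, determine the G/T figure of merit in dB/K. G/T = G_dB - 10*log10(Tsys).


G/T = 10.520 - 10*log10(279.99) = 10.520 - 24.47143 = -13.95 dB/K

-13.95 dB/K


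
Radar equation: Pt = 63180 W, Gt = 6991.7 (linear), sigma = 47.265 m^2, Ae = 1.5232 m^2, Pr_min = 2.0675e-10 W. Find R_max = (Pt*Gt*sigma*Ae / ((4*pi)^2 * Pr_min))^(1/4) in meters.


R^4 = 63180*6991.7*47.265*1.5232 / ((4*pi)^2 * 2.0675e-10) = 9.740780e+17
R_max = 9.740780e+17^0.25 = 31416 m

31416 m


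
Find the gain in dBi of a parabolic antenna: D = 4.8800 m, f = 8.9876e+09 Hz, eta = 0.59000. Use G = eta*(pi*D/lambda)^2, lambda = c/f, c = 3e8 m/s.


lambda = c / f = 3.0000e+08 / 8.9876e+09 = 0.03337932 m
G_linear = 0.59000 * (pi * 4.8800 / 0.03337932)^2 = 124461.9
G_dBi = 10 * log10(124461.9) = 50.95 dBi

50.95 dBi


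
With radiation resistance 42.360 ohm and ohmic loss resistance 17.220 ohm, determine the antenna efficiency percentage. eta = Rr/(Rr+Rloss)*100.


eta = 42.360 / (42.360 + 17.220) * 100 = 71.10%

71.10%


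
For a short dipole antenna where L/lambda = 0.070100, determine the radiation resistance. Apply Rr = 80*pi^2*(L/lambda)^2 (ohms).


Rr = 80 * pi^2 * (0.070100)^2 = 80 * 9.869604 * 4.914010e-03 = 3.880 ohm

3.880 ohm


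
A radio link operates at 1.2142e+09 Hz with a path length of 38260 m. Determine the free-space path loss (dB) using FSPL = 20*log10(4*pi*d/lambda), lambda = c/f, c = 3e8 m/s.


lambda = c / f = 3.0000e+08 / 1.2142e+09 = 0.2470763 m
FSPL = 20 * log10(4*pi*38260/0.2470763) = 125.8 dB

125.8 dB


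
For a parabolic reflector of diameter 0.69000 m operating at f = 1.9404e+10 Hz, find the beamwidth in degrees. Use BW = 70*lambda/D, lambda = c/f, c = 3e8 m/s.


lambda = c / f = 3.0000e+08 / 1.9404e+10 = 0.01546073 m
BW = 70 * 0.01546073 / 0.69000 = 1.568 deg

1.568 deg


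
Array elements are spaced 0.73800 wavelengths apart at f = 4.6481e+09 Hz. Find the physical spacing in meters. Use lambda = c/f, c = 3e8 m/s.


lambda = c / f = 3.0000e+08 / 4.6481e+09 = 0.06454250 m
d = 0.73800 * 0.06454250 = 0.04763 m

0.04763 m


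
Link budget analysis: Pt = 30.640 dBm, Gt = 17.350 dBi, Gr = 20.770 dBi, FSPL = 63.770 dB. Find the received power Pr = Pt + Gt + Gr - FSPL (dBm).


Pr = 30.640 + 17.350 + 20.770 - 63.770 = 4.99 dBm

4.99 dBm


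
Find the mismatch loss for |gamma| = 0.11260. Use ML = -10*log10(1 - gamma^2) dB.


ML = -10 * log10(1 - 0.11260^2) = -10 * log10(0.98732124) = 0.05542 dB

0.05542 dB


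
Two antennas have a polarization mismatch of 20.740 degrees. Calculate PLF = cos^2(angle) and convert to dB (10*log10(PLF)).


PLF_linear = cos^2(20.740 deg) = 0.8745935
PLF_dB = 10 * log10(0.8745935) = -0.5819 dB

-0.5819 dB


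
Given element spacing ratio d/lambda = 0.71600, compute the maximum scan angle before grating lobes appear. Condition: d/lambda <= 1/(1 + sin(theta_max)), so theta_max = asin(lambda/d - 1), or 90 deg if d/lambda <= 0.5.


lambda/d - 1 = 1/0.71600 - 1 = 0.3966480
theta_max = asin(0.3966480) = 23.37 deg

23.37 deg


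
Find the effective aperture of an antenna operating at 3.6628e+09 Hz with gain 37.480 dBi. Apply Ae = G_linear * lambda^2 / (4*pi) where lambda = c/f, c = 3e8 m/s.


lambda = c / f = 3.0000e+08 / 3.6628e+09 = 0.08190455 m
G_linear = 10^(37.480/10) = 5597.576
Ae = G_linear * lambda^2 / (4*pi) = 5597.576 * 0.08190455^2 / (4*pi) = 2.988 m^2

2.988 m^2


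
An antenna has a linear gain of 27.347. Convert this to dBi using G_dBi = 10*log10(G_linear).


G_dBi = 10 * log10(27.347) = 14.37 dBi

14.37 dBi


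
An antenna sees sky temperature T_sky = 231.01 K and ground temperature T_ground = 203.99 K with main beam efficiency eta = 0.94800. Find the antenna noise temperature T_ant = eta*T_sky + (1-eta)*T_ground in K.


T_ant = 0.94800 * 231.01 + (1 - 0.94800) * 203.99 = 229.6 K

229.6 K


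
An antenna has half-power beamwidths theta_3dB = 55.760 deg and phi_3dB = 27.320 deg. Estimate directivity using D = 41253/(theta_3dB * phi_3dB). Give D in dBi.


D_linear = 41253 / (55.760 * 27.320) = 27.08021
D_dBi = 10 * log10(27.08021) = 14.33 dBi

14.33 dBi


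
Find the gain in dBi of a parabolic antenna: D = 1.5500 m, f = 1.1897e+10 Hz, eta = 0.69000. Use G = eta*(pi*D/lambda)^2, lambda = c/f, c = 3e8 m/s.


lambda = c / f = 3.0000e+08 / 1.1897e+10 = 0.02521644 m
G_linear = 0.69000 * (pi * 1.5500 / 0.02521644)^2 = 25730.29
G_dBi = 10 * log10(25730.29) = 44.10 dBi

44.10 dBi


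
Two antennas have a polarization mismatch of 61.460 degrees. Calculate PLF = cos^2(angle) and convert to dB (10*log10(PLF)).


PLF_linear = cos^2(61.460 deg) = 0.2282663
PLF_dB = 10 * log10(0.2282663) = -6.416 dB

-6.416 dB


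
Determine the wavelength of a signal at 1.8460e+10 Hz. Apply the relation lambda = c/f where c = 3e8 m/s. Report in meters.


lambda = c / f = 3.0000e+08 / 1.8460e+10 = 0.01625 m

0.01625 m


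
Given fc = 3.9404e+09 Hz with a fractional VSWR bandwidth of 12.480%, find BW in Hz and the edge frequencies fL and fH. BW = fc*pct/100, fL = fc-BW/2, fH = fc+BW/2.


BW = 3.9404e+09 * 12.480/100 = 4.917619e+08 Hz
fL = 3.9404e+09 - 4.917619e+08/2 = 3.695e+09 Hz
fH = 3.9404e+09 + 4.917619e+08/2 = 4.186e+09 Hz

BW=4.918e+08 Hz, fL=3.695e+09 Hz, fH=4.186e+09 Hz


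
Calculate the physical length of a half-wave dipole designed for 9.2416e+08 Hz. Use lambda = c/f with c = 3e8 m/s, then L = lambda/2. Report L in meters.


lambda = c / f = 3.0000e+08 / 9.2416e+08 = 0.3246191 m
L = lambda / 2 = 0.3246191 / 2 = 0.1623 m

0.1623 m


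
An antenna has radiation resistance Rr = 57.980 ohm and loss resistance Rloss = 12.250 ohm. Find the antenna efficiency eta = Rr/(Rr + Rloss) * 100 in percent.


eta = 57.980 / (57.980 + 12.250) * 100 = 82.56%

82.56%


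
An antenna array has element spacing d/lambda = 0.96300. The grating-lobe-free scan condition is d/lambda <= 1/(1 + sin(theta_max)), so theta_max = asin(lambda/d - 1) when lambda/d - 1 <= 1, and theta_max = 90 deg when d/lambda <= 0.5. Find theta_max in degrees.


lambda/d - 1 = 1/0.96300 - 1 = 0.03842160
theta_max = asin(0.03842160) = 2.202 deg

2.202 deg


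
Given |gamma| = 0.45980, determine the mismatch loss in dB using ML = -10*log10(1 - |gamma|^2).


ML = -10 * log10(1 - 0.45980^2) = -10 * log10(0.78858396) = 1.032 dB

1.032 dB


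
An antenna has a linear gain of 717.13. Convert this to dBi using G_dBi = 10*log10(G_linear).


G_dBi = 10 * log10(717.13) = 28.56 dBi

28.56 dBi


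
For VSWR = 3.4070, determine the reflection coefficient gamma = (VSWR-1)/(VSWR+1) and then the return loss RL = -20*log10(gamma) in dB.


gamma = (3.4070 - 1) / (3.4070 + 1) = 0.5461765
RL = -20 * log10(0.5461765) = 5.253 dB

5.253 dB


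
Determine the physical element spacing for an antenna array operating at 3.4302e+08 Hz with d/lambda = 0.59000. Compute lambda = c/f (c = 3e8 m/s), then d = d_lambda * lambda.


lambda = c / f = 3.0000e+08 / 3.4302e+08 = 0.8745846 m
d = 0.59000 * 0.8745846 = 0.5160 m

0.5160 m
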